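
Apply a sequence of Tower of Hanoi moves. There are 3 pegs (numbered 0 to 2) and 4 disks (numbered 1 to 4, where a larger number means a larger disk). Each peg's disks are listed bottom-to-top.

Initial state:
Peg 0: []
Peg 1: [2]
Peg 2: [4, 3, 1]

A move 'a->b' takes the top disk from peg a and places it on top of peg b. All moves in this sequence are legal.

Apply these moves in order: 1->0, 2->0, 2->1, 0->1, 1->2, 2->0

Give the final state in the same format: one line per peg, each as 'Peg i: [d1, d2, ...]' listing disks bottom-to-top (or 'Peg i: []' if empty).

After move 1 (1->0):
Peg 0: [2]
Peg 1: []
Peg 2: [4, 3, 1]

After move 2 (2->0):
Peg 0: [2, 1]
Peg 1: []
Peg 2: [4, 3]

After move 3 (2->1):
Peg 0: [2, 1]
Peg 1: [3]
Peg 2: [4]

After move 4 (0->1):
Peg 0: [2]
Peg 1: [3, 1]
Peg 2: [4]

After move 5 (1->2):
Peg 0: [2]
Peg 1: [3]
Peg 2: [4, 1]

After move 6 (2->0):
Peg 0: [2, 1]
Peg 1: [3]
Peg 2: [4]

Answer: Peg 0: [2, 1]
Peg 1: [3]
Peg 2: [4]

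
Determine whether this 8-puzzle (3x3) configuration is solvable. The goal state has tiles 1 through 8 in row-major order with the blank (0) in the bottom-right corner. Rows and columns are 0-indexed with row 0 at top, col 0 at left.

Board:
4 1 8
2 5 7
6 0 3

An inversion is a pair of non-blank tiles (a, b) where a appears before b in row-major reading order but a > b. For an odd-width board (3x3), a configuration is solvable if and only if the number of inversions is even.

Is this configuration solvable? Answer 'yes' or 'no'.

Inversions (pairs i<j in row-major order where tile[i] > tile[j] > 0): 12
12 is even, so the puzzle is solvable.

Answer: yes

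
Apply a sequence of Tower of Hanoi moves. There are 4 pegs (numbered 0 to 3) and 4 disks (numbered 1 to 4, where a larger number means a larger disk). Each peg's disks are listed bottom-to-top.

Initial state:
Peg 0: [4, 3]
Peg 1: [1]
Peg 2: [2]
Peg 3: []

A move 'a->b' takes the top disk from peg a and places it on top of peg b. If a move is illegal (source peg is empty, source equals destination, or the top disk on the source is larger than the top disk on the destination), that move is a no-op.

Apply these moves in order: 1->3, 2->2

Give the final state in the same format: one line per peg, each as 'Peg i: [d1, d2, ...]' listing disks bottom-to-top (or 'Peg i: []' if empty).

After move 1 (1->3):
Peg 0: [4, 3]
Peg 1: []
Peg 2: [2]
Peg 3: [1]

After move 2 (2->2):
Peg 0: [4, 3]
Peg 1: []
Peg 2: [2]
Peg 3: [1]

Answer: Peg 0: [4, 3]
Peg 1: []
Peg 2: [2]
Peg 3: [1]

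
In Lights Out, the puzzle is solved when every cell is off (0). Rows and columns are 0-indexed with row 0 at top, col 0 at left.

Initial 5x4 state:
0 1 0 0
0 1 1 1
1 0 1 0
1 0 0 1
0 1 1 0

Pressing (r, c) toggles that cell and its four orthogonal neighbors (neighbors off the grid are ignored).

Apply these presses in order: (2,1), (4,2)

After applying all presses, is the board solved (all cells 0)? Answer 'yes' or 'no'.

Answer: no

Derivation:
After press 1 at (2,1):
0 1 0 0
0 0 1 1
0 1 0 0
1 1 0 1
0 1 1 0

After press 2 at (4,2):
0 1 0 0
0 0 1 1
0 1 0 0
1 1 1 1
0 0 0 1

Lights still on: 9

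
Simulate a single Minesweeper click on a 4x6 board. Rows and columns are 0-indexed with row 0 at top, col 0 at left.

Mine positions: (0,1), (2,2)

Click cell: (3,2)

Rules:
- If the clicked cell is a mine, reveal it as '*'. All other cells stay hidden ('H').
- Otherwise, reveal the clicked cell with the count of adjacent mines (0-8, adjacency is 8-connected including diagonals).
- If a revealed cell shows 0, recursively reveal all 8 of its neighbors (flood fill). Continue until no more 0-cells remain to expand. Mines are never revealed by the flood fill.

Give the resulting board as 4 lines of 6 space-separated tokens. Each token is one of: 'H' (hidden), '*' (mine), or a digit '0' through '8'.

H H H H H H
H H H H H H
H H H H H H
H H 1 H H H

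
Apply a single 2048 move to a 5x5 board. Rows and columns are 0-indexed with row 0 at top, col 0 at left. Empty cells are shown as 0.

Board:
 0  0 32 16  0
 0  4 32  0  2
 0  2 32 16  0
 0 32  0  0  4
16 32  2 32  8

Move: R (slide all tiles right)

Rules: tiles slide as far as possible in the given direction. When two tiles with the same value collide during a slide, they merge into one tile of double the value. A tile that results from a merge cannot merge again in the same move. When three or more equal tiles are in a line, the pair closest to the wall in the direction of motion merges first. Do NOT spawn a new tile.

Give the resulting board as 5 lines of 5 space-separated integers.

Slide right:
row 0: [0, 0, 32, 16, 0] -> [0, 0, 0, 32, 16]
row 1: [0, 4, 32, 0, 2] -> [0, 0, 4, 32, 2]
row 2: [0, 2, 32, 16, 0] -> [0, 0, 2, 32, 16]
row 3: [0, 32, 0, 0, 4] -> [0, 0, 0, 32, 4]
row 4: [16, 32, 2, 32, 8] -> [16, 32, 2, 32, 8]

Answer:  0  0  0 32 16
 0  0  4 32  2
 0  0  2 32 16
 0  0  0 32  4
16 32  2 32  8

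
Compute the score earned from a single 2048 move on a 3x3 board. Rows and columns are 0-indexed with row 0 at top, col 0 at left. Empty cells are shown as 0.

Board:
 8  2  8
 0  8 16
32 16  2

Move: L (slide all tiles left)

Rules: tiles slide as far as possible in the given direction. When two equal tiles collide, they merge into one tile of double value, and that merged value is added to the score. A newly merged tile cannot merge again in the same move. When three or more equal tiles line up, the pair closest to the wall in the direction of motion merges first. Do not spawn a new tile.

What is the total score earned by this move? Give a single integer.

Answer: 0

Derivation:
Slide left:
row 0: [8, 2, 8] -> [8, 2, 8]  score +0 (running 0)
row 1: [0, 8, 16] -> [8, 16, 0]  score +0 (running 0)
row 2: [32, 16, 2] -> [32, 16, 2]  score +0 (running 0)
Board after move:
 8  2  8
 8 16  0
32 16  2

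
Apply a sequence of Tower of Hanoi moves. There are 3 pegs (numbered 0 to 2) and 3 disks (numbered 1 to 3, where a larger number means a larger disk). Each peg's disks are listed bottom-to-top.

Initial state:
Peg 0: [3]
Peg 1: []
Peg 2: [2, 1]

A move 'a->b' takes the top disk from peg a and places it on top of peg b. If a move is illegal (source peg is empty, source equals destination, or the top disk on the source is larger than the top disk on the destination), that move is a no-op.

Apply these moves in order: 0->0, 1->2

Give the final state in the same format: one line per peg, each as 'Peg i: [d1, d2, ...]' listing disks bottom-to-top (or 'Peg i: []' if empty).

Answer: Peg 0: [3]
Peg 1: []
Peg 2: [2, 1]

Derivation:
After move 1 (0->0):
Peg 0: [3]
Peg 1: []
Peg 2: [2, 1]

After move 2 (1->2):
Peg 0: [3]
Peg 1: []
Peg 2: [2, 1]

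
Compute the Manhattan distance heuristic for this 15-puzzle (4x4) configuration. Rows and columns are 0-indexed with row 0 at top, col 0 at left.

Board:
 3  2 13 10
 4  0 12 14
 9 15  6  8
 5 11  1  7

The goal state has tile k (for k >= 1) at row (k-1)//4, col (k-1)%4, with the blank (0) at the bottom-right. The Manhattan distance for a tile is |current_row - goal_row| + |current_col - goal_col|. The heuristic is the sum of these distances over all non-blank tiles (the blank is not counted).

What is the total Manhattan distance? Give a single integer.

Tile 3: at (0,0), goal (0,2), distance |0-0|+|0-2| = 2
Tile 2: at (0,1), goal (0,1), distance |0-0|+|1-1| = 0
Tile 13: at (0,2), goal (3,0), distance |0-3|+|2-0| = 5
Tile 10: at (0,3), goal (2,1), distance |0-2|+|3-1| = 4
Tile 4: at (1,0), goal (0,3), distance |1-0|+|0-3| = 4
Tile 12: at (1,2), goal (2,3), distance |1-2|+|2-3| = 2
Tile 14: at (1,3), goal (3,1), distance |1-3|+|3-1| = 4
Tile 9: at (2,0), goal (2,0), distance |2-2|+|0-0| = 0
Tile 15: at (2,1), goal (3,2), distance |2-3|+|1-2| = 2
Tile 6: at (2,2), goal (1,1), distance |2-1|+|2-1| = 2
Tile 8: at (2,3), goal (1,3), distance |2-1|+|3-3| = 1
Tile 5: at (3,0), goal (1,0), distance |3-1|+|0-0| = 2
Tile 11: at (3,1), goal (2,2), distance |3-2|+|1-2| = 2
Tile 1: at (3,2), goal (0,0), distance |3-0|+|2-0| = 5
Tile 7: at (3,3), goal (1,2), distance |3-1|+|3-2| = 3
Sum: 2 + 0 + 5 + 4 + 4 + 2 + 4 + 0 + 2 + 2 + 1 + 2 + 2 + 5 + 3 = 38

Answer: 38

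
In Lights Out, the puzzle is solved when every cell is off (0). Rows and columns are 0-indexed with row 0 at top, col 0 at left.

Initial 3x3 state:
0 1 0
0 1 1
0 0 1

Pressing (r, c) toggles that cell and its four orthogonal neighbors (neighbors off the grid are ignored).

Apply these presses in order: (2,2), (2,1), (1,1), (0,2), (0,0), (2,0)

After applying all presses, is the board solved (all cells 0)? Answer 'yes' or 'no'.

After press 1 at (2,2):
0 1 0
0 1 0
0 1 0

After press 2 at (2,1):
0 1 0
0 0 0
1 0 1

After press 3 at (1,1):
0 0 0
1 1 1
1 1 1

After press 4 at (0,2):
0 1 1
1 1 0
1 1 1

After press 5 at (0,0):
1 0 1
0 1 0
1 1 1

After press 6 at (2,0):
1 0 1
1 1 0
0 0 1

Lights still on: 5

Answer: no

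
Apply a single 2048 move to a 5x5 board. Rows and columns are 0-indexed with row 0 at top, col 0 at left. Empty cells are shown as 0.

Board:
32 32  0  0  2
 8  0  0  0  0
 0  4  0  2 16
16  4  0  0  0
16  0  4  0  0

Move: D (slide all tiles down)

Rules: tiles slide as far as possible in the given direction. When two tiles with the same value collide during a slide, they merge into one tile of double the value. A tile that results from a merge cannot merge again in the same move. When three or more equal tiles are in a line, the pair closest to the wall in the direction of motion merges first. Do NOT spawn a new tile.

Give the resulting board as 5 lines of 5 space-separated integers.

Answer:  0  0  0  0  0
 0  0  0  0  0
32  0  0  0  0
 8 32  0  0  2
32  8  4  2 16

Derivation:
Slide down:
col 0: [32, 8, 0, 16, 16] -> [0, 0, 32, 8, 32]
col 1: [32, 0, 4, 4, 0] -> [0, 0, 0, 32, 8]
col 2: [0, 0, 0, 0, 4] -> [0, 0, 0, 0, 4]
col 3: [0, 0, 2, 0, 0] -> [0, 0, 0, 0, 2]
col 4: [2, 0, 16, 0, 0] -> [0, 0, 0, 2, 16]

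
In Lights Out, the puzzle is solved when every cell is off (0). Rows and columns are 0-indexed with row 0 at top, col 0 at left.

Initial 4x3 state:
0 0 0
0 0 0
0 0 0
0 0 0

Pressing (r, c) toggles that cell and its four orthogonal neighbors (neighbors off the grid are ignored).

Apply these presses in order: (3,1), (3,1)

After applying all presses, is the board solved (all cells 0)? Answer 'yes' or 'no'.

After press 1 at (3,1):
0 0 0
0 0 0
0 1 0
1 1 1

After press 2 at (3,1):
0 0 0
0 0 0
0 0 0
0 0 0

Lights still on: 0

Answer: yes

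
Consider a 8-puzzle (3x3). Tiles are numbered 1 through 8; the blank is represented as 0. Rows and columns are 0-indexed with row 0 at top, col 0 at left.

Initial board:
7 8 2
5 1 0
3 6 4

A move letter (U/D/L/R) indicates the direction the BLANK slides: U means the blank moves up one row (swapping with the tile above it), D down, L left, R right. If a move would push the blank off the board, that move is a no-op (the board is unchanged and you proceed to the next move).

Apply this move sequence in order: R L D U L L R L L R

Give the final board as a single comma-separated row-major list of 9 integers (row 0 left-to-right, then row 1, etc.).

Answer: 7, 8, 2, 5, 0, 1, 3, 6, 4

Derivation:
After move 1 (R):
7 8 2
5 1 0
3 6 4

After move 2 (L):
7 8 2
5 0 1
3 6 4

After move 3 (D):
7 8 2
5 6 1
3 0 4

After move 4 (U):
7 8 2
5 0 1
3 6 4

After move 5 (L):
7 8 2
0 5 1
3 6 4

After move 6 (L):
7 8 2
0 5 1
3 6 4

After move 7 (R):
7 8 2
5 0 1
3 6 4

After move 8 (L):
7 8 2
0 5 1
3 6 4

After move 9 (L):
7 8 2
0 5 1
3 6 4

After move 10 (R):
7 8 2
5 0 1
3 6 4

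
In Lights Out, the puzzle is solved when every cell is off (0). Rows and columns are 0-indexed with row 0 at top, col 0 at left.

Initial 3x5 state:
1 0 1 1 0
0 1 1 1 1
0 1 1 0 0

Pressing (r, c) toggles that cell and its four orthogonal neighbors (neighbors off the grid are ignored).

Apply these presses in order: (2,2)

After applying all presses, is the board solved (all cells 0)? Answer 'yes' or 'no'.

After press 1 at (2,2):
1 0 1 1 0
0 1 0 1 1
0 0 0 1 0

Lights still on: 7

Answer: no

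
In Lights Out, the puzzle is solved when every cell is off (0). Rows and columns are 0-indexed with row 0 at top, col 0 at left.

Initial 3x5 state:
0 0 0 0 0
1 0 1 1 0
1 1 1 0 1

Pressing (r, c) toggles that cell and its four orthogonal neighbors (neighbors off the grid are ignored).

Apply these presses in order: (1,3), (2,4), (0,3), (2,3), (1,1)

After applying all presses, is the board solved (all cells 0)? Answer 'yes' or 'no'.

After press 1 at (1,3):
0 0 0 1 0
1 0 0 0 1
1 1 1 1 1

After press 2 at (2,4):
0 0 0 1 0
1 0 0 0 0
1 1 1 0 0

After press 3 at (0,3):
0 0 1 0 1
1 0 0 1 0
1 1 1 0 0

After press 4 at (2,3):
0 0 1 0 1
1 0 0 0 0
1 1 0 1 1

After press 5 at (1,1):
0 1 1 0 1
0 1 1 0 0
1 0 0 1 1

Lights still on: 8

Answer: no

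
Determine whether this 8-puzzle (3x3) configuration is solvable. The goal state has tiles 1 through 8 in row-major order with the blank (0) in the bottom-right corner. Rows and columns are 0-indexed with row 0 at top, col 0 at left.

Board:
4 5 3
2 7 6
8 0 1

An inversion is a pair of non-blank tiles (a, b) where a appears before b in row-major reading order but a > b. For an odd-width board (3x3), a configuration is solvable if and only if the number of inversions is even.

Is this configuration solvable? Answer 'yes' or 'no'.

Inversions (pairs i<j in row-major order where tile[i] > tile[j] > 0): 13
13 is odd, so the puzzle is not solvable.

Answer: no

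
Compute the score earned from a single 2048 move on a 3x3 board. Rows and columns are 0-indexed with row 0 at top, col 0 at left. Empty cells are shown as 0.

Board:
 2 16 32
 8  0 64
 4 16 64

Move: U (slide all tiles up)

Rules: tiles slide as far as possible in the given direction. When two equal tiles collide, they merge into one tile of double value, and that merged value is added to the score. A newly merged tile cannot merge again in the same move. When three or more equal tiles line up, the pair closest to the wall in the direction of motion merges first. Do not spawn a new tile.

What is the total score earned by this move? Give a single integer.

Slide up:
col 0: [2, 8, 4] -> [2, 8, 4]  score +0 (running 0)
col 1: [16, 0, 16] -> [32, 0, 0]  score +32 (running 32)
col 2: [32, 64, 64] -> [32, 128, 0]  score +128 (running 160)
Board after move:
  2  32  32
  8   0 128
  4   0   0

Answer: 160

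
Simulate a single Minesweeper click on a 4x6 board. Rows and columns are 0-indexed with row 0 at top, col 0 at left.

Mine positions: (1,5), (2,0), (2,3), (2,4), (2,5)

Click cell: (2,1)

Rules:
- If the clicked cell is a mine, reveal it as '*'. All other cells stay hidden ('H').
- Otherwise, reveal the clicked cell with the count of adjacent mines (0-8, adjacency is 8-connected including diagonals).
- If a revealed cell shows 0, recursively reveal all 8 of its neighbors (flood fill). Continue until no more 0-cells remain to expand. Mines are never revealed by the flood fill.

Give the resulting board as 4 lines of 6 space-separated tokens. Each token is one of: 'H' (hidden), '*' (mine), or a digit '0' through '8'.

H H H H H H
H H H H H H
H 1 H H H H
H H H H H H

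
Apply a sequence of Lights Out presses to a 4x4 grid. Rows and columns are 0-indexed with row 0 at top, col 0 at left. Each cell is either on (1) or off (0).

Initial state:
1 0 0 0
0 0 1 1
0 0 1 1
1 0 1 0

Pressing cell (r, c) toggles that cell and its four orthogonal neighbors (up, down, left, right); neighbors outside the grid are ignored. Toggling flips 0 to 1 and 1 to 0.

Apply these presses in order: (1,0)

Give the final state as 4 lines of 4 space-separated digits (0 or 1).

Answer: 0 0 0 0
1 1 1 1
1 0 1 1
1 0 1 0

Derivation:
After press 1 at (1,0):
0 0 0 0
1 1 1 1
1 0 1 1
1 0 1 0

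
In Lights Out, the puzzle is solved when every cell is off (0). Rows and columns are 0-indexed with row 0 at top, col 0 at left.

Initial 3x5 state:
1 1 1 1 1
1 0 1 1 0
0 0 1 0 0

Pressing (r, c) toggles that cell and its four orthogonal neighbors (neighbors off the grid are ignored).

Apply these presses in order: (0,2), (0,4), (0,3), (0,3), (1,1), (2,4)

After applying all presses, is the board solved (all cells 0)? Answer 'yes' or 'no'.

After press 1 at (0,2):
1 0 0 0 1
1 0 0 1 0
0 0 1 0 0

After press 2 at (0,4):
1 0 0 1 0
1 0 0 1 1
0 0 1 0 0

After press 3 at (0,3):
1 0 1 0 1
1 0 0 0 1
0 0 1 0 0

After press 4 at (0,3):
1 0 0 1 0
1 0 0 1 1
0 0 1 0 0

After press 5 at (1,1):
1 1 0 1 0
0 1 1 1 1
0 1 1 0 0

After press 6 at (2,4):
1 1 0 1 0
0 1 1 1 0
0 1 1 1 1

Lights still on: 10

Answer: no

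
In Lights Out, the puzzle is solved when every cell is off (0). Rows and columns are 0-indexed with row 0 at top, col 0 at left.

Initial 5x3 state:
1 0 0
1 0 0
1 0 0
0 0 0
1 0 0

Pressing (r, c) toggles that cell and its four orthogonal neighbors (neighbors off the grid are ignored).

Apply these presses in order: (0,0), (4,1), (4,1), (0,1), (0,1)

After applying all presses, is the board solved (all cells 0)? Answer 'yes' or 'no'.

After press 1 at (0,0):
0 1 0
0 0 0
1 0 0
0 0 0
1 0 0

After press 2 at (4,1):
0 1 0
0 0 0
1 0 0
0 1 0
0 1 1

After press 3 at (4,1):
0 1 0
0 0 0
1 0 0
0 0 0
1 0 0

After press 4 at (0,1):
1 0 1
0 1 0
1 0 0
0 0 0
1 0 0

After press 5 at (0,1):
0 1 0
0 0 0
1 0 0
0 0 0
1 0 0

Lights still on: 3

Answer: no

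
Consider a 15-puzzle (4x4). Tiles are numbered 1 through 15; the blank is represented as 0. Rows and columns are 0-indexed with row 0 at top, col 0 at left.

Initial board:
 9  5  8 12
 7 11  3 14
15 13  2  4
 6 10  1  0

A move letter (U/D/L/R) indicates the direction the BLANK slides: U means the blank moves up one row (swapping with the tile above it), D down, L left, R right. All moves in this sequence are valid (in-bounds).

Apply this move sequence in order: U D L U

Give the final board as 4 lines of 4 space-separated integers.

Answer:  9  5  8 12
 7 11  3 14
15 13  0  4
 6 10  2  1

Derivation:
After move 1 (U):
 9  5  8 12
 7 11  3 14
15 13  2  0
 6 10  1  4

After move 2 (D):
 9  5  8 12
 7 11  3 14
15 13  2  4
 6 10  1  0

After move 3 (L):
 9  5  8 12
 7 11  3 14
15 13  2  4
 6 10  0  1

After move 4 (U):
 9  5  8 12
 7 11  3 14
15 13  0  4
 6 10  2  1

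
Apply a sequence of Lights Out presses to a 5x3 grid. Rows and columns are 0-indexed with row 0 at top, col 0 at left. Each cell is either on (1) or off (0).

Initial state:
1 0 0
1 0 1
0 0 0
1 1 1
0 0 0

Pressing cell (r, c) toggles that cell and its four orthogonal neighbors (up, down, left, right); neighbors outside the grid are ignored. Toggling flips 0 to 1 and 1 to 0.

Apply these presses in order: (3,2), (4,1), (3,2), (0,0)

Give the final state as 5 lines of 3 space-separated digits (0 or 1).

Answer: 0 1 0
0 0 1
0 0 0
1 0 1
1 1 1

Derivation:
After press 1 at (3,2):
1 0 0
1 0 1
0 0 1
1 0 0
0 0 1

After press 2 at (4,1):
1 0 0
1 0 1
0 0 1
1 1 0
1 1 0

After press 3 at (3,2):
1 0 0
1 0 1
0 0 0
1 0 1
1 1 1

After press 4 at (0,0):
0 1 0
0 0 1
0 0 0
1 0 1
1 1 1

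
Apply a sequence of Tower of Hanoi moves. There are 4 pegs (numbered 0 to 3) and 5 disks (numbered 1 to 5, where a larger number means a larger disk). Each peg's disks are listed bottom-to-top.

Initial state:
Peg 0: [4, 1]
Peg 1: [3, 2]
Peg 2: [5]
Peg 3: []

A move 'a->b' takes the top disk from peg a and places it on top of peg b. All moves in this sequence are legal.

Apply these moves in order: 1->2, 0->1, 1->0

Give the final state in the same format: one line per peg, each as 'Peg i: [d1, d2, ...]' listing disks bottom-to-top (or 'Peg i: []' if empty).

Answer: Peg 0: [4, 1]
Peg 1: [3]
Peg 2: [5, 2]
Peg 3: []

Derivation:
After move 1 (1->2):
Peg 0: [4, 1]
Peg 1: [3]
Peg 2: [5, 2]
Peg 3: []

After move 2 (0->1):
Peg 0: [4]
Peg 1: [3, 1]
Peg 2: [5, 2]
Peg 3: []

After move 3 (1->0):
Peg 0: [4, 1]
Peg 1: [3]
Peg 2: [5, 2]
Peg 3: []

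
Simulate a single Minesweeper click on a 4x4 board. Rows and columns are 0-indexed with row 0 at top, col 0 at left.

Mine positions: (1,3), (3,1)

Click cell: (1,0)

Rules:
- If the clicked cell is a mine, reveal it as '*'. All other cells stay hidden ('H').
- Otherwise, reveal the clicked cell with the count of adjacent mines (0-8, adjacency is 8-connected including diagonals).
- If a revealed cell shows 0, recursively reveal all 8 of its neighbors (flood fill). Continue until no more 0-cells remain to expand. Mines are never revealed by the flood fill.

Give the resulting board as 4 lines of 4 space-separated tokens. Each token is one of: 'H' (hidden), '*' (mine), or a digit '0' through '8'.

0 0 1 H
0 0 1 H
1 1 2 H
H H H H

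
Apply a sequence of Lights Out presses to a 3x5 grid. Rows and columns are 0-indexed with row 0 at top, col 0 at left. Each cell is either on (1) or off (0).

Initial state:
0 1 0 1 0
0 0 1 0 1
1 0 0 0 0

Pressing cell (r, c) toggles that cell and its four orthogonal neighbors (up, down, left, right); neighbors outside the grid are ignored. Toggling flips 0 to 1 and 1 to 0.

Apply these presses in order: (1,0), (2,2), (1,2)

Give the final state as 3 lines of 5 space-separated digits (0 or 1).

Answer: 1 1 1 1 0
1 0 1 1 1
0 1 0 1 0

Derivation:
After press 1 at (1,0):
1 1 0 1 0
1 1 1 0 1
0 0 0 0 0

After press 2 at (2,2):
1 1 0 1 0
1 1 0 0 1
0 1 1 1 0

After press 3 at (1,2):
1 1 1 1 0
1 0 1 1 1
0 1 0 1 0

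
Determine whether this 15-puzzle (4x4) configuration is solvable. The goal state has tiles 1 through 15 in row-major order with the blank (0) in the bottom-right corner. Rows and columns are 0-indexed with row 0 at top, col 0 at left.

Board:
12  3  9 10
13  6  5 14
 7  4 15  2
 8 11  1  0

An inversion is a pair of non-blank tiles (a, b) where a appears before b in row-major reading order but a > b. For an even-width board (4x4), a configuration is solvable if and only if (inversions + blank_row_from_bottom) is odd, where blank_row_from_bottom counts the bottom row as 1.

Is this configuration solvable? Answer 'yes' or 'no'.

Answer: yes

Derivation:
Inversions: 60
Blank is in row 3 (0-indexed from top), which is row 1 counting from the bottom (bottom = 1).
60 + 1 = 61, which is odd, so the puzzle is solvable.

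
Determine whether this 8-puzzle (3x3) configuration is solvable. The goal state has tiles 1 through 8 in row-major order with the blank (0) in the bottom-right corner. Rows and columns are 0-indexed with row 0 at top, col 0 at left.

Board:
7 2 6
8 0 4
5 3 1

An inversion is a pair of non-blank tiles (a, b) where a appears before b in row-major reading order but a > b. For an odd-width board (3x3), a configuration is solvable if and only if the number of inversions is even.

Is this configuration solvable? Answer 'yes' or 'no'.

Inversions (pairs i<j in row-major order where tile[i] > tile[j] > 0): 20
20 is even, so the puzzle is solvable.

Answer: yes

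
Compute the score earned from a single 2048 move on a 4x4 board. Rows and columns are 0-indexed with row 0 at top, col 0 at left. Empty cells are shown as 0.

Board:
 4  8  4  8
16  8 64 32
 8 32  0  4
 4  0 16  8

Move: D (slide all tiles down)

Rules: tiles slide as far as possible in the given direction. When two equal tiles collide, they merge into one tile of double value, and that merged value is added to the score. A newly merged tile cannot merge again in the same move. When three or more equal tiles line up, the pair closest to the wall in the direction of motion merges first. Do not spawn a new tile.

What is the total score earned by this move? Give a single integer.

Slide down:
col 0: [4, 16, 8, 4] -> [4, 16, 8, 4]  score +0 (running 0)
col 1: [8, 8, 32, 0] -> [0, 0, 16, 32]  score +16 (running 16)
col 2: [4, 64, 0, 16] -> [0, 4, 64, 16]  score +0 (running 16)
col 3: [8, 32, 4, 8] -> [8, 32, 4, 8]  score +0 (running 16)
Board after move:
 4  0  0  8
16  0  4 32
 8 16 64  4
 4 32 16  8

Answer: 16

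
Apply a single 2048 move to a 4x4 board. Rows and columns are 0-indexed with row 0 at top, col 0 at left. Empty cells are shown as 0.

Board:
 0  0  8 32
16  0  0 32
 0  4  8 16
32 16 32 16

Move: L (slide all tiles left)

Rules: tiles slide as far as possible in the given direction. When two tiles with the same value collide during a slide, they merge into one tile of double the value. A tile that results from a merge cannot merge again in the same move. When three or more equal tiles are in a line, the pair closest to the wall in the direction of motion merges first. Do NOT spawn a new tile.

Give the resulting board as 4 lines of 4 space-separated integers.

Slide left:
row 0: [0, 0, 8, 32] -> [8, 32, 0, 0]
row 1: [16, 0, 0, 32] -> [16, 32, 0, 0]
row 2: [0, 4, 8, 16] -> [4, 8, 16, 0]
row 3: [32, 16, 32, 16] -> [32, 16, 32, 16]

Answer:  8 32  0  0
16 32  0  0
 4  8 16  0
32 16 32 16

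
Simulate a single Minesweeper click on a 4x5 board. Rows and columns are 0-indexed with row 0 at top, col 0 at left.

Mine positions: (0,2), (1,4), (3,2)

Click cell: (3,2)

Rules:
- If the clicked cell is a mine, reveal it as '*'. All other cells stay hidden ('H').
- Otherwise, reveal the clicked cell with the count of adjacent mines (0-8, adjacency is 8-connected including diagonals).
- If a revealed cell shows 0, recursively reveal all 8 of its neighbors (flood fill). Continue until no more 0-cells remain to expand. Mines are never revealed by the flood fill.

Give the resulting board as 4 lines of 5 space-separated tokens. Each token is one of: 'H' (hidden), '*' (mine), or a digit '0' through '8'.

H H H H H
H H H H H
H H H H H
H H * H H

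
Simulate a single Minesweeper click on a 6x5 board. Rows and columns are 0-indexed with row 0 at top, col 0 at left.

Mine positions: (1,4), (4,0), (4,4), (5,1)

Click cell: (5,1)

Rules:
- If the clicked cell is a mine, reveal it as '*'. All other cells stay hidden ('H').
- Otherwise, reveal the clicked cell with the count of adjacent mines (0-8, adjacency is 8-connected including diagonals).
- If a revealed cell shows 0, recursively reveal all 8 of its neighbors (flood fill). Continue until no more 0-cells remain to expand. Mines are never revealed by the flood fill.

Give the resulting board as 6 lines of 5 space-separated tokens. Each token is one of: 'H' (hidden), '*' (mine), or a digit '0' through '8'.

H H H H H
H H H H H
H H H H H
H H H H H
H H H H H
H * H H H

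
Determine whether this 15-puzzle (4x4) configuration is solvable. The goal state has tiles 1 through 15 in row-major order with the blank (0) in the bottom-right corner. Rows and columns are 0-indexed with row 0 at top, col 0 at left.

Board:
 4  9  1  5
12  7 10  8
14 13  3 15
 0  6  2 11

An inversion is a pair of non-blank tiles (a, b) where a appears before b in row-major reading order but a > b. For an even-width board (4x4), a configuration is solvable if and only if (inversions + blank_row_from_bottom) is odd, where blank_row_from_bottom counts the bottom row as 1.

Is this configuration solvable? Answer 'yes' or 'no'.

Inversions: 43
Blank is in row 3 (0-indexed from top), which is row 1 counting from the bottom (bottom = 1).
43 + 1 = 44, which is even, so the puzzle is not solvable.

Answer: no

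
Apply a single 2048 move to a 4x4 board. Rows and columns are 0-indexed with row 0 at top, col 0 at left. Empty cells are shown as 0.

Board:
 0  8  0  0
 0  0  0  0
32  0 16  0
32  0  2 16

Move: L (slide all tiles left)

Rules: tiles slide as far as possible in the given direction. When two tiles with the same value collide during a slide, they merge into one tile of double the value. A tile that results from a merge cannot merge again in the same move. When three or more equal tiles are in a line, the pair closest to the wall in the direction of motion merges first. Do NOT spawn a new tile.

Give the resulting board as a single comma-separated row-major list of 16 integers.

Slide left:
row 0: [0, 8, 0, 0] -> [8, 0, 0, 0]
row 1: [0, 0, 0, 0] -> [0, 0, 0, 0]
row 2: [32, 0, 16, 0] -> [32, 16, 0, 0]
row 3: [32, 0, 2, 16] -> [32, 2, 16, 0]

Answer: 8, 0, 0, 0, 0, 0, 0, 0, 32, 16, 0, 0, 32, 2, 16, 0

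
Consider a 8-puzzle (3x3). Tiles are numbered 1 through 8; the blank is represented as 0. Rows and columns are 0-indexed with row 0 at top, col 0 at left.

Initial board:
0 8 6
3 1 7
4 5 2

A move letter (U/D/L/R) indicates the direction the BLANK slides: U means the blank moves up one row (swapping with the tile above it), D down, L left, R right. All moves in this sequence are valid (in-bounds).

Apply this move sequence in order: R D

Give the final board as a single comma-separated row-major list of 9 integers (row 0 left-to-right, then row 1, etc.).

Answer: 8, 1, 6, 3, 0, 7, 4, 5, 2

Derivation:
After move 1 (R):
8 0 6
3 1 7
4 5 2

After move 2 (D):
8 1 6
3 0 7
4 5 2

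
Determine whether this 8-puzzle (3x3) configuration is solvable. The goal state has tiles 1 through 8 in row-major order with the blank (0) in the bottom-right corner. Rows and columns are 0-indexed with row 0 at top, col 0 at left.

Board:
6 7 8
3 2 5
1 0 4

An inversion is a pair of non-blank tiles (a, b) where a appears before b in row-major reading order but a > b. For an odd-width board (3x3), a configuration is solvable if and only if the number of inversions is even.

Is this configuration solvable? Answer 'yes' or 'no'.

Inversions (pairs i<j in row-major order where tile[i] > tile[j] > 0): 20
20 is even, so the puzzle is solvable.

Answer: yes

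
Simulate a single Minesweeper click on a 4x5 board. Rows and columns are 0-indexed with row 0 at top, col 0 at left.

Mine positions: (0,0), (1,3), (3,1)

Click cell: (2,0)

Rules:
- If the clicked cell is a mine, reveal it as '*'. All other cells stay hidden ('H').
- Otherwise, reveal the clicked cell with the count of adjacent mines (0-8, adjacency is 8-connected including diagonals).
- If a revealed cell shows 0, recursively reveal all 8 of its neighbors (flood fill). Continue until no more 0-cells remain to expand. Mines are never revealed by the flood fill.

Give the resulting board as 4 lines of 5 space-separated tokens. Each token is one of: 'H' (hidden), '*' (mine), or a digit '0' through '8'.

H H H H H
H H H H H
1 H H H H
H H H H H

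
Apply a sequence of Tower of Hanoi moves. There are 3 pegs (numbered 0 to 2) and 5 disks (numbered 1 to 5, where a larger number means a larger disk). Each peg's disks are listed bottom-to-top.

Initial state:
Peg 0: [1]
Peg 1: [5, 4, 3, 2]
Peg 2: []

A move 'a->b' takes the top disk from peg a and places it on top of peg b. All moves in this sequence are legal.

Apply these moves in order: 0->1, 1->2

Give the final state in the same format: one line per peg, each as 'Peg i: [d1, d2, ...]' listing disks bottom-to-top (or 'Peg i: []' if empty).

After move 1 (0->1):
Peg 0: []
Peg 1: [5, 4, 3, 2, 1]
Peg 2: []

After move 2 (1->2):
Peg 0: []
Peg 1: [5, 4, 3, 2]
Peg 2: [1]

Answer: Peg 0: []
Peg 1: [5, 4, 3, 2]
Peg 2: [1]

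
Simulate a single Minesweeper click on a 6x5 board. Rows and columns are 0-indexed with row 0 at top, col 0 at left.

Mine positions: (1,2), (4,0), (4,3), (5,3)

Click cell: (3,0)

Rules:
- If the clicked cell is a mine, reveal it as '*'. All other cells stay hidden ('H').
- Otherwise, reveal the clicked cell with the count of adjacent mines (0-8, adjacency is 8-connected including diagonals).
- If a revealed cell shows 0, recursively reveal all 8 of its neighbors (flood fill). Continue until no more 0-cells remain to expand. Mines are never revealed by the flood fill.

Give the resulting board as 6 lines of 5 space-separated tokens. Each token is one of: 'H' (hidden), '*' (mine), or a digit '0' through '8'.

H H H H H
H H H H H
H H H H H
1 H H H H
H H H H H
H H H H H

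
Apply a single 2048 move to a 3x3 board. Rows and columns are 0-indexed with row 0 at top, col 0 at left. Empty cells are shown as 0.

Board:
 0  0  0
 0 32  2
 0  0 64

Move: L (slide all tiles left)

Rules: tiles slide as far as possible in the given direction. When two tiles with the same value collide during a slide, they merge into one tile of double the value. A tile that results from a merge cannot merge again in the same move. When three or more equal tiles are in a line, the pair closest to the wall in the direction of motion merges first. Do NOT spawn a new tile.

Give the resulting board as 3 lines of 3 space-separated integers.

Answer:  0  0  0
32  2  0
64  0  0

Derivation:
Slide left:
row 0: [0, 0, 0] -> [0, 0, 0]
row 1: [0, 32, 2] -> [32, 2, 0]
row 2: [0, 0, 64] -> [64, 0, 0]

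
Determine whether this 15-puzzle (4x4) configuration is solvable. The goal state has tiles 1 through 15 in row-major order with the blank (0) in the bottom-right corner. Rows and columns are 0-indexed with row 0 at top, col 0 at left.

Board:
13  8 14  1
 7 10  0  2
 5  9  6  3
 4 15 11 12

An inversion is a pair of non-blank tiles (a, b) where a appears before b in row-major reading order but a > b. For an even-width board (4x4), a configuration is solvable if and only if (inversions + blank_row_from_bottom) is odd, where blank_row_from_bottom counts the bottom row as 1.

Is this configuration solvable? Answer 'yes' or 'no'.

Inversions: 50
Blank is in row 1 (0-indexed from top), which is row 3 counting from the bottom (bottom = 1).
50 + 3 = 53, which is odd, so the puzzle is solvable.

Answer: yes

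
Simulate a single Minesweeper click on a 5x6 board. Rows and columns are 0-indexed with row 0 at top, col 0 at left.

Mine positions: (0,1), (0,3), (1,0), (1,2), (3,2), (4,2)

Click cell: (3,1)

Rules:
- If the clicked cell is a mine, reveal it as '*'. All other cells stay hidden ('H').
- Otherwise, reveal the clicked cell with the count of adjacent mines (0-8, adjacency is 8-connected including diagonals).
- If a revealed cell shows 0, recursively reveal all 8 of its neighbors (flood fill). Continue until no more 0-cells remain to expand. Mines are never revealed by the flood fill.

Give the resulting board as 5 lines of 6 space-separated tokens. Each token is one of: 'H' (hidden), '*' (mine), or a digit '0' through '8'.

H H H H H H
H H H H H H
H H H H H H
H 2 H H H H
H H H H H H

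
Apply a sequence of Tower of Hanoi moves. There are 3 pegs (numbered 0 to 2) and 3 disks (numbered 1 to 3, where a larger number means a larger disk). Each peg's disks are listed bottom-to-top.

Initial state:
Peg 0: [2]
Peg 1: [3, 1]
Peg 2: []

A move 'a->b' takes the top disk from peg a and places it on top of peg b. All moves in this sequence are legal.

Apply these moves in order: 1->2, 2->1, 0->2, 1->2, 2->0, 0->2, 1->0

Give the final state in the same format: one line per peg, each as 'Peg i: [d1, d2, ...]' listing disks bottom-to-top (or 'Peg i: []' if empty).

After move 1 (1->2):
Peg 0: [2]
Peg 1: [3]
Peg 2: [1]

After move 2 (2->1):
Peg 0: [2]
Peg 1: [3, 1]
Peg 2: []

After move 3 (0->2):
Peg 0: []
Peg 1: [3, 1]
Peg 2: [2]

After move 4 (1->2):
Peg 0: []
Peg 1: [3]
Peg 2: [2, 1]

After move 5 (2->0):
Peg 0: [1]
Peg 1: [3]
Peg 2: [2]

After move 6 (0->2):
Peg 0: []
Peg 1: [3]
Peg 2: [2, 1]

After move 7 (1->0):
Peg 0: [3]
Peg 1: []
Peg 2: [2, 1]

Answer: Peg 0: [3]
Peg 1: []
Peg 2: [2, 1]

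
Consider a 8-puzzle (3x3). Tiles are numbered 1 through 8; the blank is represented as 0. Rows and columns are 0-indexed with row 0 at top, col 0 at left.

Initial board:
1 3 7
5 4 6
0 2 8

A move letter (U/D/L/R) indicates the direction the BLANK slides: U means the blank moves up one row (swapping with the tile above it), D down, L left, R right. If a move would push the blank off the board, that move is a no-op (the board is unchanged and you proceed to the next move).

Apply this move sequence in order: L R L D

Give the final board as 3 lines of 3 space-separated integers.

Answer: 1 3 7
5 4 6
0 2 8

Derivation:
After move 1 (L):
1 3 7
5 4 6
0 2 8

After move 2 (R):
1 3 7
5 4 6
2 0 8

After move 3 (L):
1 3 7
5 4 6
0 2 8

After move 4 (D):
1 3 7
5 4 6
0 2 8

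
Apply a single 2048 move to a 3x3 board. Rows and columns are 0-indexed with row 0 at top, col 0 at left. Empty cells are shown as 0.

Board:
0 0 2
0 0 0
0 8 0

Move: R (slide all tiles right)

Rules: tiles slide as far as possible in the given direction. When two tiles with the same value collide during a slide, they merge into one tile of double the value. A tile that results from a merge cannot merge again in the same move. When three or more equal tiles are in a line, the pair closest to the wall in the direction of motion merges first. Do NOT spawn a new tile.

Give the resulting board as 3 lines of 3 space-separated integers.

Answer: 0 0 2
0 0 0
0 0 8

Derivation:
Slide right:
row 0: [0, 0, 2] -> [0, 0, 2]
row 1: [0, 0, 0] -> [0, 0, 0]
row 2: [0, 8, 0] -> [0, 0, 8]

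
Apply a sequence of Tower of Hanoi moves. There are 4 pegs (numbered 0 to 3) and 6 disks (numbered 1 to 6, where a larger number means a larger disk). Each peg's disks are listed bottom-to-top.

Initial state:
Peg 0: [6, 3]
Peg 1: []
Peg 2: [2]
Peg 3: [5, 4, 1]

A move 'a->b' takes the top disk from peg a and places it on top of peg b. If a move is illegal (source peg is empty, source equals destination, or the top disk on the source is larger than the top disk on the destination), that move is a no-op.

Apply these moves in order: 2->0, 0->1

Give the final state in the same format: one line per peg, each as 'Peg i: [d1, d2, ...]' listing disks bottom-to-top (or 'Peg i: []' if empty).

Answer: Peg 0: [6, 3]
Peg 1: [2]
Peg 2: []
Peg 3: [5, 4, 1]

Derivation:
After move 1 (2->0):
Peg 0: [6, 3, 2]
Peg 1: []
Peg 2: []
Peg 3: [5, 4, 1]

After move 2 (0->1):
Peg 0: [6, 3]
Peg 1: [2]
Peg 2: []
Peg 3: [5, 4, 1]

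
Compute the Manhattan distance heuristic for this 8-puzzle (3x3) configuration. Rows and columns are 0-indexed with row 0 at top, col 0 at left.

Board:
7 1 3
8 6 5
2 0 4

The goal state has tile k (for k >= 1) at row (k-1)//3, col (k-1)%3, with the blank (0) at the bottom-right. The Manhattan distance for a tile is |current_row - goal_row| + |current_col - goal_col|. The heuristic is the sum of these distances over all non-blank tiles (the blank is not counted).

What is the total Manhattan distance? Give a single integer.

Answer: 13

Derivation:
Tile 7: at (0,0), goal (2,0), distance |0-2|+|0-0| = 2
Tile 1: at (0,1), goal (0,0), distance |0-0|+|1-0| = 1
Tile 3: at (0,2), goal (0,2), distance |0-0|+|2-2| = 0
Tile 8: at (1,0), goal (2,1), distance |1-2|+|0-1| = 2
Tile 6: at (1,1), goal (1,2), distance |1-1|+|1-2| = 1
Tile 5: at (1,2), goal (1,1), distance |1-1|+|2-1| = 1
Tile 2: at (2,0), goal (0,1), distance |2-0|+|0-1| = 3
Tile 4: at (2,2), goal (1,0), distance |2-1|+|2-0| = 3
Sum: 2 + 1 + 0 + 2 + 1 + 1 + 3 + 3 = 13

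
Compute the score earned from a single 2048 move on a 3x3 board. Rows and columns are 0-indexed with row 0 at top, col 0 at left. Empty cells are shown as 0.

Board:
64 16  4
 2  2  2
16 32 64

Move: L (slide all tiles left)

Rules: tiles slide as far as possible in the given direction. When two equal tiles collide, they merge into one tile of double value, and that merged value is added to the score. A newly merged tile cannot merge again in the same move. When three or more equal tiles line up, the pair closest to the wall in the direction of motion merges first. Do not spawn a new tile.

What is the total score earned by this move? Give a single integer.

Answer: 4

Derivation:
Slide left:
row 0: [64, 16, 4] -> [64, 16, 4]  score +0 (running 0)
row 1: [2, 2, 2] -> [4, 2, 0]  score +4 (running 4)
row 2: [16, 32, 64] -> [16, 32, 64]  score +0 (running 4)
Board after move:
64 16  4
 4  2  0
16 32 64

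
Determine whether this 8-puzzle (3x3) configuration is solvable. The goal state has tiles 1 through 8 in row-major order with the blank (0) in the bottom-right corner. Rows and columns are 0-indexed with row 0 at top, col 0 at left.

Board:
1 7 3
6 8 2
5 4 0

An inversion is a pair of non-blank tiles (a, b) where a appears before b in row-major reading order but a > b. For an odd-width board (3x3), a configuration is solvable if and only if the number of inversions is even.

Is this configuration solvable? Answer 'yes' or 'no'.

Answer: no

Derivation:
Inversions (pairs i<j in row-major order where tile[i] > tile[j] > 0): 13
13 is odd, so the puzzle is not solvable.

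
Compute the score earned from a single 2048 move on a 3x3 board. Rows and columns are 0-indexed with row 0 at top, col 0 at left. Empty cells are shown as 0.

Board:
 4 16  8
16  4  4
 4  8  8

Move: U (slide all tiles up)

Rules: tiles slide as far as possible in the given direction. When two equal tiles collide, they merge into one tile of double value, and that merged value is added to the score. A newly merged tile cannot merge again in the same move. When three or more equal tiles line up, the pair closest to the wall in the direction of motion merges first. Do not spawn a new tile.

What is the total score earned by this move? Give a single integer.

Slide up:
col 0: [4, 16, 4] -> [4, 16, 4]  score +0 (running 0)
col 1: [16, 4, 8] -> [16, 4, 8]  score +0 (running 0)
col 2: [8, 4, 8] -> [8, 4, 8]  score +0 (running 0)
Board after move:
 4 16  8
16  4  4
 4  8  8

Answer: 0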